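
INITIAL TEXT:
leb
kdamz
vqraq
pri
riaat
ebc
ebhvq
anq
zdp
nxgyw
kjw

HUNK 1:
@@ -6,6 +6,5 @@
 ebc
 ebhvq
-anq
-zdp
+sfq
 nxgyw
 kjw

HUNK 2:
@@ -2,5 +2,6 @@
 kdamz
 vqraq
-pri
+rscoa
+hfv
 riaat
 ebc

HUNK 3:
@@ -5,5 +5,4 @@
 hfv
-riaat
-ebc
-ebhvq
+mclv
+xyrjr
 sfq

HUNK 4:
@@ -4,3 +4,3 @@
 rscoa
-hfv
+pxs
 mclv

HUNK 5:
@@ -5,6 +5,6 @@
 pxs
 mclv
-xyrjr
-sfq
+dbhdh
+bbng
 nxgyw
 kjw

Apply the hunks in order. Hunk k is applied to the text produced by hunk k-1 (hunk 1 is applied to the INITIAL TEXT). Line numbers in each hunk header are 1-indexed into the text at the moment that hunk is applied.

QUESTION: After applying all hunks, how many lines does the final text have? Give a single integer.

Answer: 10

Derivation:
Hunk 1: at line 6 remove [anq,zdp] add [sfq] -> 10 lines: leb kdamz vqraq pri riaat ebc ebhvq sfq nxgyw kjw
Hunk 2: at line 2 remove [pri] add [rscoa,hfv] -> 11 lines: leb kdamz vqraq rscoa hfv riaat ebc ebhvq sfq nxgyw kjw
Hunk 3: at line 5 remove [riaat,ebc,ebhvq] add [mclv,xyrjr] -> 10 lines: leb kdamz vqraq rscoa hfv mclv xyrjr sfq nxgyw kjw
Hunk 4: at line 4 remove [hfv] add [pxs] -> 10 lines: leb kdamz vqraq rscoa pxs mclv xyrjr sfq nxgyw kjw
Hunk 5: at line 5 remove [xyrjr,sfq] add [dbhdh,bbng] -> 10 lines: leb kdamz vqraq rscoa pxs mclv dbhdh bbng nxgyw kjw
Final line count: 10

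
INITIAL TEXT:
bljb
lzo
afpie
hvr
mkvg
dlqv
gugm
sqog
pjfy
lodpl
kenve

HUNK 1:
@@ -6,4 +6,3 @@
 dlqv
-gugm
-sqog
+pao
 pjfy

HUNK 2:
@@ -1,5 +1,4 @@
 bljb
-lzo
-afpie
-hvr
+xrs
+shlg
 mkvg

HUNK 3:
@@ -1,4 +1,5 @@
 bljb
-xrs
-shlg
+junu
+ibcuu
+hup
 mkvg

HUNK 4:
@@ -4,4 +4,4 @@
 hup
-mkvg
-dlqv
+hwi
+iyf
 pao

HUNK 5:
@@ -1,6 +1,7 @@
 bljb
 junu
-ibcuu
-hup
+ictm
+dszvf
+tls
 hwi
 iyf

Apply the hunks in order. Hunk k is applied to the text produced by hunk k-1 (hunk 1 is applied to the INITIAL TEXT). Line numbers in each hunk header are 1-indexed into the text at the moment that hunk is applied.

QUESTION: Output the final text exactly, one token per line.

Answer: bljb
junu
ictm
dszvf
tls
hwi
iyf
pao
pjfy
lodpl
kenve

Derivation:
Hunk 1: at line 6 remove [gugm,sqog] add [pao] -> 10 lines: bljb lzo afpie hvr mkvg dlqv pao pjfy lodpl kenve
Hunk 2: at line 1 remove [lzo,afpie,hvr] add [xrs,shlg] -> 9 lines: bljb xrs shlg mkvg dlqv pao pjfy lodpl kenve
Hunk 3: at line 1 remove [xrs,shlg] add [junu,ibcuu,hup] -> 10 lines: bljb junu ibcuu hup mkvg dlqv pao pjfy lodpl kenve
Hunk 4: at line 4 remove [mkvg,dlqv] add [hwi,iyf] -> 10 lines: bljb junu ibcuu hup hwi iyf pao pjfy lodpl kenve
Hunk 5: at line 1 remove [ibcuu,hup] add [ictm,dszvf,tls] -> 11 lines: bljb junu ictm dszvf tls hwi iyf pao pjfy lodpl kenve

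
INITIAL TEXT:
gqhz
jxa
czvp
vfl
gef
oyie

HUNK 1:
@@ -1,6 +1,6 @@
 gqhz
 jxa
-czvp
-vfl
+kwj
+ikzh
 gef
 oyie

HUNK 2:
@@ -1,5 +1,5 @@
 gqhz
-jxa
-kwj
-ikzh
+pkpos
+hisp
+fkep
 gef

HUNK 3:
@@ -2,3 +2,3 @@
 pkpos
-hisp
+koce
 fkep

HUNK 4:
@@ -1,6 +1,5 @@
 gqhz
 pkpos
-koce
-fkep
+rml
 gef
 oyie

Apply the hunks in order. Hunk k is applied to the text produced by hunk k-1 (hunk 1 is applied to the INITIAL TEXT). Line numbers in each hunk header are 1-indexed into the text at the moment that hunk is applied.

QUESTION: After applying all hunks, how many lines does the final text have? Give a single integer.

Answer: 5

Derivation:
Hunk 1: at line 1 remove [czvp,vfl] add [kwj,ikzh] -> 6 lines: gqhz jxa kwj ikzh gef oyie
Hunk 2: at line 1 remove [jxa,kwj,ikzh] add [pkpos,hisp,fkep] -> 6 lines: gqhz pkpos hisp fkep gef oyie
Hunk 3: at line 2 remove [hisp] add [koce] -> 6 lines: gqhz pkpos koce fkep gef oyie
Hunk 4: at line 1 remove [koce,fkep] add [rml] -> 5 lines: gqhz pkpos rml gef oyie
Final line count: 5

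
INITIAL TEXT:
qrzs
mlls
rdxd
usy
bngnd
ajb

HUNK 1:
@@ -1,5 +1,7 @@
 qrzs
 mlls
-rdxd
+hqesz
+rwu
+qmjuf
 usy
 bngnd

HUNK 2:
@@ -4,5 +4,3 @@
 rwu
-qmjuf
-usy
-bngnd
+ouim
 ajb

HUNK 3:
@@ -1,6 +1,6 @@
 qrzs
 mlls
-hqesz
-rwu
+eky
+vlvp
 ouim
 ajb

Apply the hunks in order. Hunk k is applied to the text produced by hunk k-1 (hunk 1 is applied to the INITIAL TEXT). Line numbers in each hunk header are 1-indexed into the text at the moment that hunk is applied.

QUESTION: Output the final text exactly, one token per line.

Hunk 1: at line 1 remove [rdxd] add [hqesz,rwu,qmjuf] -> 8 lines: qrzs mlls hqesz rwu qmjuf usy bngnd ajb
Hunk 2: at line 4 remove [qmjuf,usy,bngnd] add [ouim] -> 6 lines: qrzs mlls hqesz rwu ouim ajb
Hunk 3: at line 1 remove [hqesz,rwu] add [eky,vlvp] -> 6 lines: qrzs mlls eky vlvp ouim ajb

Answer: qrzs
mlls
eky
vlvp
ouim
ajb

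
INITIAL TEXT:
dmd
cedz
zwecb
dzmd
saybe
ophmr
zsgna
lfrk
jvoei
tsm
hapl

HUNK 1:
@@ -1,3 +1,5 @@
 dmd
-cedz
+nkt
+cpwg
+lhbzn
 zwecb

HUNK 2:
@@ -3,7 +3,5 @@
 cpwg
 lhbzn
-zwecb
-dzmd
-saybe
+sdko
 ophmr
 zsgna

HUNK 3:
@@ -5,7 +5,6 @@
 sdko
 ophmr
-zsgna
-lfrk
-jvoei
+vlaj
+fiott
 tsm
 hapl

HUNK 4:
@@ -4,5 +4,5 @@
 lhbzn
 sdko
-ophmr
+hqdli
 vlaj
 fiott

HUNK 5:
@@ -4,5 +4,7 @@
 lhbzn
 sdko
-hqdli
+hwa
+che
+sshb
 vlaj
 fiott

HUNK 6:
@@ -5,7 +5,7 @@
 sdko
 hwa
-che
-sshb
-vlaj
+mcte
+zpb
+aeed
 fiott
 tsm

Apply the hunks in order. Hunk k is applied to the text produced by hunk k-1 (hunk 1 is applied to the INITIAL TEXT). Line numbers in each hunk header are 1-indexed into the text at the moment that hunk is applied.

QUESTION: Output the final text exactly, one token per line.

Answer: dmd
nkt
cpwg
lhbzn
sdko
hwa
mcte
zpb
aeed
fiott
tsm
hapl

Derivation:
Hunk 1: at line 1 remove [cedz] add [nkt,cpwg,lhbzn] -> 13 lines: dmd nkt cpwg lhbzn zwecb dzmd saybe ophmr zsgna lfrk jvoei tsm hapl
Hunk 2: at line 3 remove [zwecb,dzmd,saybe] add [sdko] -> 11 lines: dmd nkt cpwg lhbzn sdko ophmr zsgna lfrk jvoei tsm hapl
Hunk 3: at line 5 remove [zsgna,lfrk,jvoei] add [vlaj,fiott] -> 10 lines: dmd nkt cpwg lhbzn sdko ophmr vlaj fiott tsm hapl
Hunk 4: at line 4 remove [ophmr] add [hqdli] -> 10 lines: dmd nkt cpwg lhbzn sdko hqdli vlaj fiott tsm hapl
Hunk 5: at line 4 remove [hqdli] add [hwa,che,sshb] -> 12 lines: dmd nkt cpwg lhbzn sdko hwa che sshb vlaj fiott tsm hapl
Hunk 6: at line 5 remove [che,sshb,vlaj] add [mcte,zpb,aeed] -> 12 lines: dmd nkt cpwg lhbzn sdko hwa mcte zpb aeed fiott tsm hapl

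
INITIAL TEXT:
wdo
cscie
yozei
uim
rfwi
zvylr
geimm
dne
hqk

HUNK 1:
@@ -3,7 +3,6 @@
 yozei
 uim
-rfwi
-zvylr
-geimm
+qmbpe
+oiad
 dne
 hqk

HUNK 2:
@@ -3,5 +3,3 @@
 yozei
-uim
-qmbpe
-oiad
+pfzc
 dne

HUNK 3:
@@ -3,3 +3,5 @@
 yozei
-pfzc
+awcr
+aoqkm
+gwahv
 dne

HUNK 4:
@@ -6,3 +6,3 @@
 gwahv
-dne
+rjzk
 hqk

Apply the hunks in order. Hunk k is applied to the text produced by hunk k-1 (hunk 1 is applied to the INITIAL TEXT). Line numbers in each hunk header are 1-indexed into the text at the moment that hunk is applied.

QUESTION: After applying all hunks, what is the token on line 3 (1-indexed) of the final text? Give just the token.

Answer: yozei

Derivation:
Hunk 1: at line 3 remove [rfwi,zvylr,geimm] add [qmbpe,oiad] -> 8 lines: wdo cscie yozei uim qmbpe oiad dne hqk
Hunk 2: at line 3 remove [uim,qmbpe,oiad] add [pfzc] -> 6 lines: wdo cscie yozei pfzc dne hqk
Hunk 3: at line 3 remove [pfzc] add [awcr,aoqkm,gwahv] -> 8 lines: wdo cscie yozei awcr aoqkm gwahv dne hqk
Hunk 4: at line 6 remove [dne] add [rjzk] -> 8 lines: wdo cscie yozei awcr aoqkm gwahv rjzk hqk
Final line 3: yozei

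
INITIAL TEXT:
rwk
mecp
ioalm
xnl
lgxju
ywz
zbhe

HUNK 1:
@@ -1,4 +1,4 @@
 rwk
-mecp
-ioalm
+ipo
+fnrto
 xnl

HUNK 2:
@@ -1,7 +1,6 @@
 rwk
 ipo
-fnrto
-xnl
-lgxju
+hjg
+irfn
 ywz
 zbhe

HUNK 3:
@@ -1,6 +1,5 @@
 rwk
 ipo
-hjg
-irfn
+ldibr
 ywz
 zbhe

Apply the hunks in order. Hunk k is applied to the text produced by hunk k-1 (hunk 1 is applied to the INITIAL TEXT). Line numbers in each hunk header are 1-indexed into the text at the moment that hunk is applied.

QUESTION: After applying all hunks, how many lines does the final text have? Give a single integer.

Answer: 5

Derivation:
Hunk 1: at line 1 remove [mecp,ioalm] add [ipo,fnrto] -> 7 lines: rwk ipo fnrto xnl lgxju ywz zbhe
Hunk 2: at line 1 remove [fnrto,xnl,lgxju] add [hjg,irfn] -> 6 lines: rwk ipo hjg irfn ywz zbhe
Hunk 3: at line 1 remove [hjg,irfn] add [ldibr] -> 5 lines: rwk ipo ldibr ywz zbhe
Final line count: 5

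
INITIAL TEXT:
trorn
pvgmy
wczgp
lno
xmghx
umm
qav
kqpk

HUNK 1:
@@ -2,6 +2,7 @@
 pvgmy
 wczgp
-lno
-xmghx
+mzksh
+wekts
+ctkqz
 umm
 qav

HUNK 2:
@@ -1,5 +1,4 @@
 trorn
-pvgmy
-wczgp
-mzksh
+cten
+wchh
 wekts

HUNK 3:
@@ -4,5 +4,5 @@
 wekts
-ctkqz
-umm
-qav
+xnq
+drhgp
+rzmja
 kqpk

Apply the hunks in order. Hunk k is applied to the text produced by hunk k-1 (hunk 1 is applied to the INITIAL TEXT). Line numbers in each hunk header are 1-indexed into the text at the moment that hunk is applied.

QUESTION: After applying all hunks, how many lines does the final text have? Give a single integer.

Hunk 1: at line 2 remove [lno,xmghx] add [mzksh,wekts,ctkqz] -> 9 lines: trorn pvgmy wczgp mzksh wekts ctkqz umm qav kqpk
Hunk 2: at line 1 remove [pvgmy,wczgp,mzksh] add [cten,wchh] -> 8 lines: trorn cten wchh wekts ctkqz umm qav kqpk
Hunk 3: at line 4 remove [ctkqz,umm,qav] add [xnq,drhgp,rzmja] -> 8 lines: trorn cten wchh wekts xnq drhgp rzmja kqpk
Final line count: 8

Answer: 8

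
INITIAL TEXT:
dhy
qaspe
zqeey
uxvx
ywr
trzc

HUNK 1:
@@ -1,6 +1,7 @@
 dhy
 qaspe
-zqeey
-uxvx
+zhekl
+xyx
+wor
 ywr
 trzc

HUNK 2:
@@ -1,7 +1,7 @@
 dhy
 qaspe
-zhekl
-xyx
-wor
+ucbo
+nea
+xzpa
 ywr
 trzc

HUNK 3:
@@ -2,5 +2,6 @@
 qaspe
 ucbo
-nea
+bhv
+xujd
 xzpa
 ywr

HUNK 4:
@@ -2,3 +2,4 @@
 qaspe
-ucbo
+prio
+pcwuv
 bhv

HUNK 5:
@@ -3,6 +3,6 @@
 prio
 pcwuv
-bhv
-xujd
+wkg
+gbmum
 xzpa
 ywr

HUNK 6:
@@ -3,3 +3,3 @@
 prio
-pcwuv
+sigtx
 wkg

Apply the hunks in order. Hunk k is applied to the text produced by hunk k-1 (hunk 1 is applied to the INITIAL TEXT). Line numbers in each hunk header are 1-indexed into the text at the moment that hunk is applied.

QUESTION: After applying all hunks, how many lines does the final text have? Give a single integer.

Hunk 1: at line 1 remove [zqeey,uxvx] add [zhekl,xyx,wor] -> 7 lines: dhy qaspe zhekl xyx wor ywr trzc
Hunk 2: at line 1 remove [zhekl,xyx,wor] add [ucbo,nea,xzpa] -> 7 lines: dhy qaspe ucbo nea xzpa ywr trzc
Hunk 3: at line 2 remove [nea] add [bhv,xujd] -> 8 lines: dhy qaspe ucbo bhv xujd xzpa ywr trzc
Hunk 4: at line 2 remove [ucbo] add [prio,pcwuv] -> 9 lines: dhy qaspe prio pcwuv bhv xujd xzpa ywr trzc
Hunk 5: at line 3 remove [bhv,xujd] add [wkg,gbmum] -> 9 lines: dhy qaspe prio pcwuv wkg gbmum xzpa ywr trzc
Hunk 6: at line 3 remove [pcwuv] add [sigtx] -> 9 lines: dhy qaspe prio sigtx wkg gbmum xzpa ywr trzc
Final line count: 9

Answer: 9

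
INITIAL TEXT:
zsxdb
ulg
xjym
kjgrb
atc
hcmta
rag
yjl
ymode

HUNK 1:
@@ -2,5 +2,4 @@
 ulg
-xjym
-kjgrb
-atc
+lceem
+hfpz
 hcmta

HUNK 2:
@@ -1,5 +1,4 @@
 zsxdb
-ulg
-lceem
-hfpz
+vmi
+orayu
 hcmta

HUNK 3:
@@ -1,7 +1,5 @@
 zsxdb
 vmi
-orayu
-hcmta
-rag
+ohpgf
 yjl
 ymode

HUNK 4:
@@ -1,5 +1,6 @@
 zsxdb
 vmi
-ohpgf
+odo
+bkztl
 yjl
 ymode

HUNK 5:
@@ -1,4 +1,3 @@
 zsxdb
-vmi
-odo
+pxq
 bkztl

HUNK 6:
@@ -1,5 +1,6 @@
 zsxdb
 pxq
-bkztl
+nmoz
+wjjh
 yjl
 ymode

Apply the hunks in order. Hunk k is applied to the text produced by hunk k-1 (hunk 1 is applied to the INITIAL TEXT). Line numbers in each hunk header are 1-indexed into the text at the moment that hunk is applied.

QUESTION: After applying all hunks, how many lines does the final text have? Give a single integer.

Answer: 6

Derivation:
Hunk 1: at line 2 remove [xjym,kjgrb,atc] add [lceem,hfpz] -> 8 lines: zsxdb ulg lceem hfpz hcmta rag yjl ymode
Hunk 2: at line 1 remove [ulg,lceem,hfpz] add [vmi,orayu] -> 7 lines: zsxdb vmi orayu hcmta rag yjl ymode
Hunk 3: at line 1 remove [orayu,hcmta,rag] add [ohpgf] -> 5 lines: zsxdb vmi ohpgf yjl ymode
Hunk 4: at line 1 remove [ohpgf] add [odo,bkztl] -> 6 lines: zsxdb vmi odo bkztl yjl ymode
Hunk 5: at line 1 remove [vmi,odo] add [pxq] -> 5 lines: zsxdb pxq bkztl yjl ymode
Hunk 6: at line 1 remove [bkztl] add [nmoz,wjjh] -> 6 lines: zsxdb pxq nmoz wjjh yjl ymode
Final line count: 6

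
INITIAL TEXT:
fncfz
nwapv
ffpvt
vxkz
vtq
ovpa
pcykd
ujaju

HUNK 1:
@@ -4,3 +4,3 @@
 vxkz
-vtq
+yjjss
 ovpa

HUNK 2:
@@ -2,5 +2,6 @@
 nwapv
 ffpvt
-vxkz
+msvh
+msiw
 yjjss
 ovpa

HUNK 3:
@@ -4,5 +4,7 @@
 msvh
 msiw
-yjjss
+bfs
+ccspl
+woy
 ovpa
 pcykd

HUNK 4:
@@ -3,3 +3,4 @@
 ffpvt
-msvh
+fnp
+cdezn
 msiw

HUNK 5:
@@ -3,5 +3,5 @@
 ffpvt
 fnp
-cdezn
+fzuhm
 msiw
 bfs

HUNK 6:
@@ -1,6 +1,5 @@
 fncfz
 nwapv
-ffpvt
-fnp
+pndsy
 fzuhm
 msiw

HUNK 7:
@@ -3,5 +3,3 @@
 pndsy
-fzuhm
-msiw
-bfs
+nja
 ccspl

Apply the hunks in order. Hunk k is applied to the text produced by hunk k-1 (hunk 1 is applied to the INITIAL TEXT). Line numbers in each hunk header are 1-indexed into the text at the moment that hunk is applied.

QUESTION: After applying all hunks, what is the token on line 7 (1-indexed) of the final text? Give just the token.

Answer: ovpa

Derivation:
Hunk 1: at line 4 remove [vtq] add [yjjss] -> 8 lines: fncfz nwapv ffpvt vxkz yjjss ovpa pcykd ujaju
Hunk 2: at line 2 remove [vxkz] add [msvh,msiw] -> 9 lines: fncfz nwapv ffpvt msvh msiw yjjss ovpa pcykd ujaju
Hunk 3: at line 4 remove [yjjss] add [bfs,ccspl,woy] -> 11 lines: fncfz nwapv ffpvt msvh msiw bfs ccspl woy ovpa pcykd ujaju
Hunk 4: at line 3 remove [msvh] add [fnp,cdezn] -> 12 lines: fncfz nwapv ffpvt fnp cdezn msiw bfs ccspl woy ovpa pcykd ujaju
Hunk 5: at line 3 remove [cdezn] add [fzuhm] -> 12 lines: fncfz nwapv ffpvt fnp fzuhm msiw bfs ccspl woy ovpa pcykd ujaju
Hunk 6: at line 1 remove [ffpvt,fnp] add [pndsy] -> 11 lines: fncfz nwapv pndsy fzuhm msiw bfs ccspl woy ovpa pcykd ujaju
Hunk 7: at line 3 remove [fzuhm,msiw,bfs] add [nja] -> 9 lines: fncfz nwapv pndsy nja ccspl woy ovpa pcykd ujaju
Final line 7: ovpa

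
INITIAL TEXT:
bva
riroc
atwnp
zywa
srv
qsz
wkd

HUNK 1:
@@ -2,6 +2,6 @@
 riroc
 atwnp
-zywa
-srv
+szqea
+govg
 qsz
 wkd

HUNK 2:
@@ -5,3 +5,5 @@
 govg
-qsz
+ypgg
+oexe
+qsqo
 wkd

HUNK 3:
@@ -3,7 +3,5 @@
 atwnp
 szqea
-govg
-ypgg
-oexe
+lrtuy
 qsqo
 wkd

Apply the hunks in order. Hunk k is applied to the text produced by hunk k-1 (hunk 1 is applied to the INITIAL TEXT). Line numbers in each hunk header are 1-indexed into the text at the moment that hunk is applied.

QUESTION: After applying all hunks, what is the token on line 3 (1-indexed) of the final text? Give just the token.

Hunk 1: at line 2 remove [zywa,srv] add [szqea,govg] -> 7 lines: bva riroc atwnp szqea govg qsz wkd
Hunk 2: at line 5 remove [qsz] add [ypgg,oexe,qsqo] -> 9 lines: bva riroc atwnp szqea govg ypgg oexe qsqo wkd
Hunk 3: at line 3 remove [govg,ypgg,oexe] add [lrtuy] -> 7 lines: bva riroc atwnp szqea lrtuy qsqo wkd
Final line 3: atwnp

Answer: atwnp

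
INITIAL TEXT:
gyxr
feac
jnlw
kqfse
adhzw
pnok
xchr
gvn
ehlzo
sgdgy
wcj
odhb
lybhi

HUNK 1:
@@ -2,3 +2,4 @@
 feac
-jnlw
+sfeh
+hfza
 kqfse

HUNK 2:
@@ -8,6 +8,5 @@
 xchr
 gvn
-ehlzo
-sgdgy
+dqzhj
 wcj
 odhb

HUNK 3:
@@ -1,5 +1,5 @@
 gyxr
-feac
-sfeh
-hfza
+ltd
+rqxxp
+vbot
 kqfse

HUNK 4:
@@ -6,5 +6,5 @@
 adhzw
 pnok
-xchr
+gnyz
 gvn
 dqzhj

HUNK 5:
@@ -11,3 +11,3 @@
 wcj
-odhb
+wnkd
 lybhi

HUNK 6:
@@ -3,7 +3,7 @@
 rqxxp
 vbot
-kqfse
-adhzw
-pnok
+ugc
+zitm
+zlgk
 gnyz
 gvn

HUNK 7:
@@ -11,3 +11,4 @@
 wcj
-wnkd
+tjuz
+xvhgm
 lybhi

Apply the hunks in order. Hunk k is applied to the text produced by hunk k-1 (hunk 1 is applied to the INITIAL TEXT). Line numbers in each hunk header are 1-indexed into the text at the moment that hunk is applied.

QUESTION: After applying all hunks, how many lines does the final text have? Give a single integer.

Hunk 1: at line 2 remove [jnlw] add [sfeh,hfza] -> 14 lines: gyxr feac sfeh hfza kqfse adhzw pnok xchr gvn ehlzo sgdgy wcj odhb lybhi
Hunk 2: at line 8 remove [ehlzo,sgdgy] add [dqzhj] -> 13 lines: gyxr feac sfeh hfza kqfse adhzw pnok xchr gvn dqzhj wcj odhb lybhi
Hunk 3: at line 1 remove [feac,sfeh,hfza] add [ltd,rqxxp,vbot] -> 13 lines: gyxr ltd rqxxp vbot kqfse adhzw pnok xchr gvn dqzhj wcj odhb lybhi
Hunk 4: at line 6 remove [xchr] add [gnyz] -> 13 lines: gyxr ltd rqxxp vbot kqfse adhzw pnok gnyz gvn dqzhj wcj odhb lybhi
Hunk 5: at line 11 remove [odhb] add [wnkd] -> 13 lines: gyxr ltd rqxxp vbot kqfse adhzw pnok gnyz gvn dqzhj wcj wnkd lybhi
Hunk 6: at line 3 remove [kqfse,adhzw,pnok] add [ugc,zitm,zlgk] -> 13 lines: gyxr ltd rqxxp vbot ugc zitm zlgk gnyz gvn dqzhj wcj wnkd lybhi
Hunk 7: at line 11 remove [wnkd] add [tjuz,xvhgm] -> 14 lines: gyxr ltd rqxxp vbot ugc zitm zlgk gnyz gvn dqzhj wcj tjuz xvhgm lybhi
Final line count: 14

Answer: 14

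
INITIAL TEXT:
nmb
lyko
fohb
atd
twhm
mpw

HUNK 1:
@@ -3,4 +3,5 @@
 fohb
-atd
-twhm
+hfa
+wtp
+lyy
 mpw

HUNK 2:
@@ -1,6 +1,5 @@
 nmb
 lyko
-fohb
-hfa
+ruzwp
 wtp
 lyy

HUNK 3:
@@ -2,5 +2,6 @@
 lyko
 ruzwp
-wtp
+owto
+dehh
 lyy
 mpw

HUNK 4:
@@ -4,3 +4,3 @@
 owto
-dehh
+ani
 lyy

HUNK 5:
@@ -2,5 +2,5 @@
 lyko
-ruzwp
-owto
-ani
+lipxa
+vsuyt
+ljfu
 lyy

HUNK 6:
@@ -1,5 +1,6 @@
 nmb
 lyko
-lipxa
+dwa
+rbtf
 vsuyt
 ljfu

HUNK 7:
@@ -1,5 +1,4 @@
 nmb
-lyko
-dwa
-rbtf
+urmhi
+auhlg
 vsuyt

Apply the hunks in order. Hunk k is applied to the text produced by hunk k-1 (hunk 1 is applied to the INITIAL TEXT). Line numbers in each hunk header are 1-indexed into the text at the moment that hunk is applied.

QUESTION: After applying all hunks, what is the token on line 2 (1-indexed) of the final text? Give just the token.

Hunk 1: at line 3 remove [atd,twhm] add [hfa,wtp,lyy] -> 7 lines: nmb lyko fohb hfa wtp lyy mpw
Hunk 2: at line 1 remove [fohb,hfa] add [ruzwp] -> 6 lines: nmb lyko ruzwp wtp lyy mpw
Hunk 3: at line 2 remove [wtp] add [owto,dehh] -> 7 lines: nmb lyko ruzwp owto dehh lyy mpw
Hunk 4: at line 4 remove [dehh] add [ani] -> 7 lines: nmb lyko ruzwp owto ani lyy mpw
Hunk 5: at line 2 remove [ruzwp,owto,ani] add [lipxa,vsuyt,ljfu] -> 7 lines: nmb lyko lipxa vsuyt ljfu lyy mpw
Hunk 6: at line 1 remove [lipxa] add [dwa,rbtf] -> 8 lines: nmb lyko dwa rbtf vsuyt ljfu lyy mpw
Hunk 7: at line 1 remove [lyko,dwa,rbtf] add [urmhi,auhlg] -> 7 lines: nmb urmhi auhlg vsuyt ljfu lyy mpw
Final line 2: urmhi

Answer: urmhi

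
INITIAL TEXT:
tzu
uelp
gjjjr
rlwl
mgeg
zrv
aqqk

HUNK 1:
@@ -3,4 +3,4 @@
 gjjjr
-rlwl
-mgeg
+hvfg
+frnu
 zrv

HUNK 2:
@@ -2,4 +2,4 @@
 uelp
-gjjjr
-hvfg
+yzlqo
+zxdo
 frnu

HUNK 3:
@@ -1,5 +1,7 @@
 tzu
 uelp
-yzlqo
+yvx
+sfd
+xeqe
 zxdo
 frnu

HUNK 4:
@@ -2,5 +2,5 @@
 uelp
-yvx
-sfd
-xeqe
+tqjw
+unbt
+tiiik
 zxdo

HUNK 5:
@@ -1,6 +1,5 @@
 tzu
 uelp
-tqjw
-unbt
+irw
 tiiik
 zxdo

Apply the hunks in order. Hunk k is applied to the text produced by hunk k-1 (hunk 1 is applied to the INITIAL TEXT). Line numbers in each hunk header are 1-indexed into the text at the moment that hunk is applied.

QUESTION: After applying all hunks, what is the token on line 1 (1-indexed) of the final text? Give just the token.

Hunk 1: at line 3 remove [rlwl,mgeg] add [hvfg,frnu] -> 7 lines: tzu uelp gjjjr hvfg frnu zrv aqqk
Hunk 2: at line 2 remove [gjjjr,hvfg] add [yzlqo,zxdo] -> 7 lines: tzu uelp yzlqo zxdo frnu zrv aqqk
Hunk 3: at line 1 remove [yzlqo] add [yvx,sfd,xeqe] -> 9 lines: tzu uelp yvx sfd xeqe zxdo frnu zrv aqqk
Hunk 4: at line 2 remove [yvx,sfd,xeqe] add [tqjw,unbt,tiiik] -> 9 lines: tzu uelp tqjw unbt tiiik zxdo frnu zrv aqqk
Hunk 5: at line 1 remove [tqjw,unbt] add [irw] -> 8 lines: tzu uelp irw tiiik zxdo frnu zrv aqqk
Final line 1: tzu

Answer: tzu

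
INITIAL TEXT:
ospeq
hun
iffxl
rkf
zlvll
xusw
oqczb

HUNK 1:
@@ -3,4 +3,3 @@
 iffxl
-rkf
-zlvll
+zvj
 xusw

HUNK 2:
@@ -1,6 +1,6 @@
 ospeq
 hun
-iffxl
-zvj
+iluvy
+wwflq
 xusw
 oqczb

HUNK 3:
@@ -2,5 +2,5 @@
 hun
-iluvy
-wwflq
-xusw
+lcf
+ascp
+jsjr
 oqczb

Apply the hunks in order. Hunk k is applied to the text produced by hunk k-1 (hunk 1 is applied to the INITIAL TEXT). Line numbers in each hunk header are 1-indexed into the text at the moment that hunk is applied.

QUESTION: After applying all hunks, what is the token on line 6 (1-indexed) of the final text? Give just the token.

Hunk 1: at line 3 remove [rkf,zlvll] add [zvj] -> 6 lines: ospeq hun iffxl zvj xusw oqczb
Hunk 2: at line 1 remove [iffxl,zvj] add [iluvy,wwflq] -> 6 lines: ospeq hun iluvy wwflq xusw oqczb
Hunk 3: at line 2 remove [iluvy,wwflq,xusw] add [lcf,ascp,jsjr] -> 6 lines: ospeq hun lcf ascp jsjr oqczb
Final line 6: oqczb

Answer: oqczb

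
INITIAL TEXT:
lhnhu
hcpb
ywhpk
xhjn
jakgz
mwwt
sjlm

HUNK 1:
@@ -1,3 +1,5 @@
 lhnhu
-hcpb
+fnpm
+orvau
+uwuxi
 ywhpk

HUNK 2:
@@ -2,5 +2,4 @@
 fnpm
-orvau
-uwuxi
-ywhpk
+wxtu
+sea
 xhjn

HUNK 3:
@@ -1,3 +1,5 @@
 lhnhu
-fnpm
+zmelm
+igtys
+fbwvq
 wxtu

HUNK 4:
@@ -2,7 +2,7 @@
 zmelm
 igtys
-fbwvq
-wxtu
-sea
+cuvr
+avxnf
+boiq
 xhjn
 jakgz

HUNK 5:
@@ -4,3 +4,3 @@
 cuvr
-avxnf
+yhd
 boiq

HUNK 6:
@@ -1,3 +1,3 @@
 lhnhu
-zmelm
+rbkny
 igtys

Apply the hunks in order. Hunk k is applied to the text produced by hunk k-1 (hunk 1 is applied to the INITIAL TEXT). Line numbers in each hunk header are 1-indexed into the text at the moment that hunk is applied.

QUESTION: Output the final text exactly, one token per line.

Hunk 1: at line 1 remove [hcpb] add [fnpm,orvau,uwuxi] -> 9 lines: lhnhu fnpm orvau uwuxi ywhpk xhjn jakgz mwwt sjlm
Hunk 2: at line 2 remove [orvau,uwuxi,ywhpk] add [wxtu,sea] -> 8 lines: lhnhu fnpm wxtu sea xhjn jakgz mwwt sjlm
Hunk 3: at line 1 remove [fnpm] add [zmelm,igtys,fbwvq] -> 10 lines: lhnhu zmelm igtys fbwvq wxtu sea xhjn jakgz mwwt sjlm
Hunk 4: at line 2 remove [fbwvq,wxtu,sea] add [cuvr,avxnf,boiq] -> 10 lines: lhnhu zmelm igtys cuvr avxnf boiq xhjn jakgz mwwt sjlm
Hunk 5: at line 4 remove [avxnf] add [yhd] -> 10 lines: lhnhu zmelm igtys cuvr yhd boiq xhjn jakgz mwwt sjlm
Hunk 6: at line 1 remove [zmelm] add [rbkny] -> 10 lines: lhnhu rbkny igtys cuvr yhd boiq xhjn jakgz mwwt sjlm

Answer: lhnhu
rbkny
igtys
cuvr
yhd
boiq
xhjn
jakgz
mwwt
sjlm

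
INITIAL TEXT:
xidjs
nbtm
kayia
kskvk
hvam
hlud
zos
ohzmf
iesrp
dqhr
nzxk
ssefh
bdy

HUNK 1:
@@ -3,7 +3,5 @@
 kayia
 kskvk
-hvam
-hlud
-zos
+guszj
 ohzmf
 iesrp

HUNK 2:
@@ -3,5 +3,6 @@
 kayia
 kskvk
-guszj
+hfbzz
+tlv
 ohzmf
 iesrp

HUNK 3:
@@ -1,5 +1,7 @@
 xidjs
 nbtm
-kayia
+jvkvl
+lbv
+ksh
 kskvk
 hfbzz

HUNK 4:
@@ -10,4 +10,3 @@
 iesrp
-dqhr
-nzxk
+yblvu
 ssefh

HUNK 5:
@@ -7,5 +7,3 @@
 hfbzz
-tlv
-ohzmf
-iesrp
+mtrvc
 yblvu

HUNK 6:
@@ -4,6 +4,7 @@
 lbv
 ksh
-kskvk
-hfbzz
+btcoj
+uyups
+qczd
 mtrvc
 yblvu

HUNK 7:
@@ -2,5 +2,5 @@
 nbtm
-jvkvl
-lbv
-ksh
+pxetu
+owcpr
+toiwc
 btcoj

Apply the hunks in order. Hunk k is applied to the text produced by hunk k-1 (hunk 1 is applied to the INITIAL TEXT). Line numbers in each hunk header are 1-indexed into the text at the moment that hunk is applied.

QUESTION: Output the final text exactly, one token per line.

Answer: xidjs
nbtm
pxetu
owcpr
toiwc
btcoj
uyups
qczd
mtrvc
yblvu
ssefh
bdy

Derivation:
Hunk 1: at line 3 remove [hvam,hlud,zos] add [guszj] -> 11 lines: xidjs nbtm kayia kskvk guszj ohzmf iesrp dqhr nzxk ssefh bdy
Hunk 2: at line 3 remove [guszj] add [hfbzz,tlv] -> 12 lines: xidjs nbtm kayia kskvk hfbzz tlv ohzmf iesrp dqhr nzxk ssefh bdy
Hunk 3: at line 1 remove [kayia] add [jvkvl,lbv,ksh] -> 14 lines: xidjs nbtm jvkvl lbv ksh kskvk hfbzz tlv ohzmf iesrp dqhr nzxk ssefh bdy
Hunk 4: at line 10 remove [dqhr,nzxk] add [yblvu] -> 13 lines: xidjs nbtm jvkvl lbv ksh kskvk hfbzz tlv ohzmf iesrp yblvu ssefh bdy
Hunk 5: at line 7 remove [tlv,ohzmf,iesrp] add [mtrvc] -> 11 lines: xidjs nbtm jvkvl lbv ksh kskvk hfbzz mtrvc yblvu ssefh bdy
Hunk 6: at line 4 remove [kskvk,hfbzz] add [btcoj,uyups,qczd] -> 12 lines: xidjs nbtm jvkvl lbv ksh btcoj uyups qczd mtrvc yblvu ssefh bdy
Hunk 7: at line 2 remove [jvkvl,lbv,ksh] add [pxetu,owcpr,toiwc] -> 12 lines: xidjs nbtm pxetu owcpr toiwc btcoj uyups qczd mtrvc yblvu ssefh bdy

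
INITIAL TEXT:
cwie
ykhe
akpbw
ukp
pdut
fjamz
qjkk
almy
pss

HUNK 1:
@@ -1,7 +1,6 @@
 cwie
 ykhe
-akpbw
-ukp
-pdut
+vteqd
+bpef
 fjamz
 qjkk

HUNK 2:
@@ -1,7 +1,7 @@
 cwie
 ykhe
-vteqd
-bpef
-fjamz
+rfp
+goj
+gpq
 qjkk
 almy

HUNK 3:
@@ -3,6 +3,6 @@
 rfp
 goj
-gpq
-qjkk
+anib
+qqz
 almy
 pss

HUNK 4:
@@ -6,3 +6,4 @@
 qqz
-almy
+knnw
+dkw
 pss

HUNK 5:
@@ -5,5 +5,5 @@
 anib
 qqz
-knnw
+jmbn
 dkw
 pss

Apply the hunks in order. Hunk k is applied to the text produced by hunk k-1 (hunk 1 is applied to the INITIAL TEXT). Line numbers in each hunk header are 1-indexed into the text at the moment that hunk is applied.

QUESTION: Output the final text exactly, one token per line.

Hunk 1: at line 1 remove [akpbw,ukp,pdut] add [vteqd,bpef] -> 8 lines: cwie ykhe vteqd bpef fjamz qjkk almy pss
Hunk 2: at line 1 remove [vteqd,bpef,fjamz] add [rfp,goj,gpq] -> 8 lines: cwie ykhe rfp goj gpq qjkk almy pss
Hunk 3: at line 3 remove [gpq,qjkk] add [anib,qqz] -> 8 lines: cwie ykhe rfp goj anib qqz almy pss
Hunk 4: at line 6 remove [almy] add [knnw,dkw] -> 9 lines: cwie ykhe rfp goj anib qqz knnw dkw pss
Hunk 5: at line 5 remove [knnw] add [jmbn] -> 9 lines: cwie ykhe rfp goj anib qqz jmbn dkw pss

Answer: cwie
ykhe
rfp
goj
anib
qqz
jmbn
dkw
pss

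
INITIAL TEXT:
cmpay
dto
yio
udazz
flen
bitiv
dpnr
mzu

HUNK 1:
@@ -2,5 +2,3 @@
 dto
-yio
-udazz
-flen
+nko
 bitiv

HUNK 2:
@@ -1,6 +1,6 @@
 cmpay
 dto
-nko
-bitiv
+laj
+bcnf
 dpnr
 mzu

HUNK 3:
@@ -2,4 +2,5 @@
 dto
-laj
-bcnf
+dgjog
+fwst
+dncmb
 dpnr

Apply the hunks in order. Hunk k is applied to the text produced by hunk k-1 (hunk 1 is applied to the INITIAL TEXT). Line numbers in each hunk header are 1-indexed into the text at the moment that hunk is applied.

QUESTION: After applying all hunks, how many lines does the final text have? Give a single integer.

Hunk 1: at line 2 remove [yio,udazz,flen] add [nko] -> 6 lines: cmpay dto nko bitiv dpnr mzu
Hunk 2: at line 1 remove [nko,bitiv] add [laj,bcnf] -> 6 lines: cmpay dto laj bcnf dpnr mzu
Hunk 3: at line 2 remove [laj,bcnf] add [dgjog,fwst,dncmb] -> 7 lines: cmpay dto dgjog fwst dncmb dpnr mzu
Final line count: 7

Answer: 7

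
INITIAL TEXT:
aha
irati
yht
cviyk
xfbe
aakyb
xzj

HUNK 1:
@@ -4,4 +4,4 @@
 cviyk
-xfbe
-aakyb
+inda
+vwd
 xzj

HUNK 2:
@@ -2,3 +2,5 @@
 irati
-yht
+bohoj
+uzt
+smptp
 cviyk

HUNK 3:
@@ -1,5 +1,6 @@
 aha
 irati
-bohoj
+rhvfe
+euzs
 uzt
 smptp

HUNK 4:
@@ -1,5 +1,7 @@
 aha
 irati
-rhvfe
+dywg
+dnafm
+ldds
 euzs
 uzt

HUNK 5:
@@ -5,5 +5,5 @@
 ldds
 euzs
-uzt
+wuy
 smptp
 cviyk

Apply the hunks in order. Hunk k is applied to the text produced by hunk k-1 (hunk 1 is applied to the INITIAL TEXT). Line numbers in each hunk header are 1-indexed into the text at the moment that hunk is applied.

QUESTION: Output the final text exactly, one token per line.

Answer: aha
irati
dywg
dnafm
ldds
euzs
wuy
smptp
cviyk
inda
vwd
xzj

Derivation:
Hunk 1: at line 4 remove [xfbe,aakyb] add [inda,vwd] -> 7 lines: aha irati yht cviyk inda vwd xzj
Hunk 2: at line 2 remove [yht] add [bohoj,uzt,smptp] -> 9 lines: aha irati bohoj uzt smptp cviyk inda vwd xzj
Hunk 3: at line 1 remove [bohoj] add [rhvfe,euzs] -> 10 lines: aha irati rhvfe euzs uzt smptp cviyk inda vwd xzj
Hunk 4: at line 1 remove [rhvfe] add [dywg,dnafm,ldds] -> 12 lines: aha irati dywg dnafm ldds euzs uzt smptp cviyk inda vwd xzj
Hunk 5: at line 5 remove [uzt] add [wuy] -> 12 lines: aha irati dywg dnafm ldds euzs wuy smptp cviyk inda vwd xzj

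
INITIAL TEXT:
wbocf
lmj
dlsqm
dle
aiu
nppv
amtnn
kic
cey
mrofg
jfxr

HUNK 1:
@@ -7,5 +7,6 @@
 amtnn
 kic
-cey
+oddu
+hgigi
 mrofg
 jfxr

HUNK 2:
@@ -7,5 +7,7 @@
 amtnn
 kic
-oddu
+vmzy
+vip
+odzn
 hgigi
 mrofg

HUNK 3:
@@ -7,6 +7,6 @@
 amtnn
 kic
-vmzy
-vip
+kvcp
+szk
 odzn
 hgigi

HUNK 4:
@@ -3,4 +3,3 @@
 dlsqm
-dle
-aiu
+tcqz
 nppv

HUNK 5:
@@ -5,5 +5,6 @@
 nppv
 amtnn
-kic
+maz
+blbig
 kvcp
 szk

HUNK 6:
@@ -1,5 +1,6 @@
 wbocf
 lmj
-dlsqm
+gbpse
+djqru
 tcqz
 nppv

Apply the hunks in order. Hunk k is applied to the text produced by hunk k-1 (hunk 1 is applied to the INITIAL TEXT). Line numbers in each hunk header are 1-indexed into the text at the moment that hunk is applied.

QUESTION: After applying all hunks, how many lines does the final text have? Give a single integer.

Hunk 1: at line 7 remove [cey] add [oddu,hgigi] -> 12 lines: wbocf lmj dlsqm dle aiu nppv amtnn kic oddu hgigi mrofg jfxr
Hunk 2: at line 7 remove [oddu] add [vmzy,vip,odzn] -> 14 lines: wbocf lmj dlsqm dle aiu nppv amtnn kic vmzy vip odzn hgigi mrofg jfxr
Hunk 3: at line 7 remove [vmzy,vip] add [kvcp,szk] -> 14 lines: wbocf lmj dlsqm dle aiu nppv amtnn kic kvcp szk odzn hgigi mrofg jfxr
Hunk 4: at line 3 remove [dle,aiu] add [tcqz] -> 13 lines: wbocf lmj dlsqm tcqz nppv amtnn kic kvcp szk odzn hgigi mrofg jfxr
Hunk 5: at line 5 remove [kic] add [maz,blbig] -> 14 lines: wbocf lmj dlsqm tcqz nppv amtnn maz blbig kvcp szk odzn hgigi mrofg jfxr
Hunk 6: at line 1 remove [dlsqm] add [gbpse,djqru] -> 15 lines: wbocf lmj gbpse djqru tcqz nppv amtnn maz blbig kvcp szk odzn hgigi mrofg jfxr
Final line count: 15

Answer: 15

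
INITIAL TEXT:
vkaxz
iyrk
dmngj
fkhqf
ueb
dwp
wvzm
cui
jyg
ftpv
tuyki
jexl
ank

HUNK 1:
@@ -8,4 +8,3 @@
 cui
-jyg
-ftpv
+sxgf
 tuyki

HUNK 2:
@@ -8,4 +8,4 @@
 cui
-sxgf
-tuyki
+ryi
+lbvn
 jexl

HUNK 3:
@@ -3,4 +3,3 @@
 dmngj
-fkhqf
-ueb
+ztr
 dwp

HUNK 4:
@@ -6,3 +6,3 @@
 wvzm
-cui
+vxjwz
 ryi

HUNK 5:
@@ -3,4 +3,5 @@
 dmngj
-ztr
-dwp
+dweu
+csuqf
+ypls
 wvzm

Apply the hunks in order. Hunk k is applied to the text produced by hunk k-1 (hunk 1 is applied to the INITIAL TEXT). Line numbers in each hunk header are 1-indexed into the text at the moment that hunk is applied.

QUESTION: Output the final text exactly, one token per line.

Hunk 1: at line 8 remove [jyg,ftpv] add [sxgf] -> 12 lines: vkaxz iyrk dmngj fkhqf ueb dwp wvzm cui sxgf tuyki jexl ank
Hunk 2: at line 8 remove [sxgf,tuyki] add [ryi,lbvn] -> 12 lines: vkaxz iyrk dmngj fkhqf ueb dwp wvzm cui ryi lbvn jexl ank
Hunk 3: at line 3 remove [fkhqf,ueb] add [ztr] -> 11 lines: vkaxz iyrk dmngj ztr dwp wvzm cui ryi lbvn jexl ank
Hunk 4: at line 6 remove [cui] add [vxjwz] -> 11 lines: vkaxz iyrk dmngj ztr dwp wvzm vxjwz ryi lbvn jexl ank
Hunk 5: at line 3 remove [ztr,dwp] add [dweu,csuqf,ypls] -> 12 lines: vkaxz iyrk dmngj dweu csuqf ypls wvzm vxjwz ryi lbvn jexl ank

Answer: vkaxz
iyrk
dmngj
dweu
csuqf
ypls
wvzm
vxjwz
ryi
lbvn
jexl
ank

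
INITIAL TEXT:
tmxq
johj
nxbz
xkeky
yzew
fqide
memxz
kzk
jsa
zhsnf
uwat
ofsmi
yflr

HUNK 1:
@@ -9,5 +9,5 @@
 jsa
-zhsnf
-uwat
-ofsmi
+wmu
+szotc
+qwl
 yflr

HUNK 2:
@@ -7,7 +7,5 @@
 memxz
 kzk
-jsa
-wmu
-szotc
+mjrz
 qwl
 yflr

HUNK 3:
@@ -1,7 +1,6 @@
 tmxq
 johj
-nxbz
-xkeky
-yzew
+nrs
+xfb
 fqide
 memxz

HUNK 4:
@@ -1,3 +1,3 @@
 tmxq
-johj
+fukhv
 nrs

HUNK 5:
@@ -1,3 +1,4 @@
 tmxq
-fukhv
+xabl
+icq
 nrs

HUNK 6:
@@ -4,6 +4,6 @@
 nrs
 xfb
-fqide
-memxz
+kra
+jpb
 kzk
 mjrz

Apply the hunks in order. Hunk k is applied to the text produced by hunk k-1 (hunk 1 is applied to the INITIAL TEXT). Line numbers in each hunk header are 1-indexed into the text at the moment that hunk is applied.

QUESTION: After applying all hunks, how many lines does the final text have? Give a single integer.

Answer: 11

Derivation:
Hunk 1: at line 9 remove [zhsnf,uwat,ofsmi] add [wmu,szotc,qwl] -> 13 lines: tmxq johj nxbz xkeky yzew fqide memxz kzk jsa wmu szotc qwl yflr
Hunk 2: at line 7 remove [jsa,wmu,szotc] add [mjrz] -> 11 lines: tmxq johj nxbz xkeky yzew fqide memxz kzk mjrz qwl yflr
Hunk 3: at line 1 remove [nxbz,xkeky,yzew] add [nrs,xfb] -> 10 lines: tmxq johj nrs xfb fqide memxz kzk mjrz qwl yflr
Hunk 4: at line 1 remove [johj] add [fukhv] -> 10 lines: tmxq fukhv nrs xfb fqide memxz kzk mjrz qwl yflr
Hunk 5: at line 1 remove [fukhv] add [xabl,icq] -> 11 lines: tmxq xabl icq nrs xfb fqide memxz kzk mjrz qwl yflr
Hunk 6: at line 4 remove [fqide,memxz] add [kra,jpb] -> 11 lines: tmxq xabl icq nrs xfb kra jpb kzk mjrz qwl yflr
Final line count: 11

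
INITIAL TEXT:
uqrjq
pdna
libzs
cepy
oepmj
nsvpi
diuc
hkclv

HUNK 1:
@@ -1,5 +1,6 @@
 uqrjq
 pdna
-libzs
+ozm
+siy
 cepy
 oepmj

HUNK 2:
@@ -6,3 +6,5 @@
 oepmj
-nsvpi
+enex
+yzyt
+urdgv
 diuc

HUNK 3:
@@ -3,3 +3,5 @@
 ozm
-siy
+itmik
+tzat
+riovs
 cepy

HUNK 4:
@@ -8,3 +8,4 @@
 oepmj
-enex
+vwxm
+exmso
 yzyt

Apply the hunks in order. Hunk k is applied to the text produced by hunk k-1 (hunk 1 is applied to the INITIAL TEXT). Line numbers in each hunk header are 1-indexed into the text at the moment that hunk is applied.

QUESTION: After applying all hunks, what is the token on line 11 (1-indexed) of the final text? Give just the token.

Answer: yzyt

Derivation:
Hunk 1: at line 1 remove [libzs] add [ozm,siy] -> 9 lines: uqrjq pdna ozm siy cepy oepmj nsvpi diuc hkclv
Hunk 2: at line 6 remove [nsvpi] add [enex,yzyt,urdgv] -> 11 lines: uqrjq pdna ozm siy cepy oepmj enex yzyt urdgv diuc hkclv
Hunk 3: at line 3 remove [siy] add [itmik,tzat,riovs] -> 13 lines: uqrjq pdna ozm itmik tzat riovs cepy oepmj enex yzyt urdgv diuc hkclv
Hunk 4: at line 8 remove [enex] add [vwxm,exmso] -> 14 lines: uqrjq pdna ozm itmik tzat riovs cepy oepmj vwxm exmso yzyt urdgv diuc hkclv
Final line 11: yzyt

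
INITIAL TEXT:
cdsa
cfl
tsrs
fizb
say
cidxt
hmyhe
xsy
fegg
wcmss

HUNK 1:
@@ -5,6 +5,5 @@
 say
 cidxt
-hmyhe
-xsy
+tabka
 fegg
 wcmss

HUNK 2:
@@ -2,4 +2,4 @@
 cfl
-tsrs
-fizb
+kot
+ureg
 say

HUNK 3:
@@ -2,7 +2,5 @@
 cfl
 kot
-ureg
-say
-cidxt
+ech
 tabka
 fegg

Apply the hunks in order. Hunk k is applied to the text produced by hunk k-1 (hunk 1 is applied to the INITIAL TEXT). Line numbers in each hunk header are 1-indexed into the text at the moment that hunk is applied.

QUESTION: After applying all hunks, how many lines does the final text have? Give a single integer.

Answer: 7

Derivation:
Hunk 1: at line 5 remove [hmyhe,xsy] add [tabka] -> 9 lines: cdsa cfl tsrs fizb say cidxt tabka fegg wcmss
Hunk 2: at line 2 remove [tsrs,fizb] add [kot,ureg] -> 9 lines: cdsa cfl kot ureg say cidxt tabka fegg wcmss
Hunk 3: at line 2 remove [ureg,say,cidxt] add [ech] -> 7 lines: cdsa cfl kot ech tabka fegg wcmss
Final line count: 7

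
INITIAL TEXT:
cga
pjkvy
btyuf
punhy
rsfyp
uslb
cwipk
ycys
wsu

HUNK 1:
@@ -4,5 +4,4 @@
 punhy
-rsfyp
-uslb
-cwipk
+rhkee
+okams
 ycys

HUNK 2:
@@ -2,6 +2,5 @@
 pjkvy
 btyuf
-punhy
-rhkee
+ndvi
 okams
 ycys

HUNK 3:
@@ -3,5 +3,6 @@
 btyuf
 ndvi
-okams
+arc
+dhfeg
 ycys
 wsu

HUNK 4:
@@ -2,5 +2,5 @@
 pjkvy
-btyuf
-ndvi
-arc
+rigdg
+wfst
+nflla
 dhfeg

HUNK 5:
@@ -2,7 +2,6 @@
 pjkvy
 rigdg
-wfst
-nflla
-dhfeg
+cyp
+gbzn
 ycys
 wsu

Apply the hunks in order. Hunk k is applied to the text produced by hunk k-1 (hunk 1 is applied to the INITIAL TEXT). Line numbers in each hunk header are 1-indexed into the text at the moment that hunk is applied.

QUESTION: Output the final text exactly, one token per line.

Answer: cga
pjkvy
rigdg
cyp
gbzn
ycys
wsu

Derivation:
Hunk 1: at line 4 remove [rsfyp,uslb,cwipk] add [rhkee,okams] -> 8 lines: cga pjkvy btyuf punhy rhkee okams ycys wsu
Hunk 2: at line 2 remove [punhy,rhkee] add [ndvi] -> 7 lines: cga pjkvy btyuf ndvi okams ycys wsu
Hunk 3: at line 3 remove [okams] add [arc,dhfeg] -> 8 lines: cga pjkvy btyuf ndvi arc dhfeg ycys wsu
Hunk 4: at line 2 remove [btyuf,ndvi,arc] add [rigdg,wfst,nflla] -> 8 lines: cga pjkvy rigdg wfst nflla dhfeg ycys wsu
Hunk 5: at line 2 remove [wfst,nflla,dhfeg] add [cyp,gbzn] -> 7 lines: cga pjkvy rigdg cyp gbzn ycys wsu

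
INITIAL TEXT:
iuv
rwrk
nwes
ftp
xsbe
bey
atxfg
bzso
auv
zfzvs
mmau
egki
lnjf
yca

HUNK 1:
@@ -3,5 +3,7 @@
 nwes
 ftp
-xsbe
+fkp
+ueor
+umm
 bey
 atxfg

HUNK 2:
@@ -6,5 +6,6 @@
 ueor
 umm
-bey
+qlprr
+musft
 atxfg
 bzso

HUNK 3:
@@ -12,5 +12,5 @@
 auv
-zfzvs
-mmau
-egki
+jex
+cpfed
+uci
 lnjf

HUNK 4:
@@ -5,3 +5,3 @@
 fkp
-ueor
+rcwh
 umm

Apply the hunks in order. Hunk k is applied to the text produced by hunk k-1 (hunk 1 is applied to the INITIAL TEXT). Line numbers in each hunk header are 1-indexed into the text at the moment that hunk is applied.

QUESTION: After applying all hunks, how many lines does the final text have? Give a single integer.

Hunk 1: at line 3 remove [xsbe] add [fkp,ueor,umm] -> 16 lines: iuv rwrk nwes ftp fkp ueor umm bey atxfg bzso auv zfzvs mmau egki lnjf yca
Hunk 2: at line 6 remove [bey] add [qlprr,musft] -> 17 lines: iuv rwrk nwes ftp fkp ueor umm qlprr musft atxfg bzso auv zfzvs mmau egki lnjf yca
Hunk 3: at line 12 remove [zfzvs,mmau,egki] add [jex,cpfed,uci] -> 17 lines: iuv rwrk nwes ftp fkp ueor umm qlprr musft atxfg bzso auv jex cpfed uci lnjf yca
Hunk 4: at line 5 remove [ueor] add [rcwh] -> 17 lines: iuv rwrk nwes ftp fkp rcwh umm qlprr musft atxfg bzso auv jex cpfed uci lnjf yca
Final line count: 17

Answer: 17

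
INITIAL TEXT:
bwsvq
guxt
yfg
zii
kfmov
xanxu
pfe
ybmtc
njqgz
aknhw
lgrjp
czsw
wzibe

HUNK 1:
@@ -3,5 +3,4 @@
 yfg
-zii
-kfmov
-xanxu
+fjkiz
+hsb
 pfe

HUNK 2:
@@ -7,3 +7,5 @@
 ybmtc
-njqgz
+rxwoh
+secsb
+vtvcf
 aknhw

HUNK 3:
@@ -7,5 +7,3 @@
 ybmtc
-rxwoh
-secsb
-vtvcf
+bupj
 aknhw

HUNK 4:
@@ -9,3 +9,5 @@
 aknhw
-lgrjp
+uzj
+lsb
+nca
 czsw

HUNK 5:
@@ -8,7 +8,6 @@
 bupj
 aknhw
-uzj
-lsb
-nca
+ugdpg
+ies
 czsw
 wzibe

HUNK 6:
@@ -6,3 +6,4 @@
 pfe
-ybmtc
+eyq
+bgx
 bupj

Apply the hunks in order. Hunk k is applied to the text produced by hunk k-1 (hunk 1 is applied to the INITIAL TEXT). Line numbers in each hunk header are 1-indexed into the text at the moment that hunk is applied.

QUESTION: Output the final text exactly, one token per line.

Hunk 1: at line 3 remove [zii,kfmov,xanxu] add [fjkiz,hsb] -> 12 lines: bwsvq guxt yfg fjkiz hsb pfe ybmtc njqgz aknhw lgrjp czsw wzibe
Hunk 2: at line 7 remove [njqgz] add [rxwoh,secsb,vtvcf] -> 14 lines: bwsvq guxt yfg fjkiz hsb pfe ybmtc rxwoh secsb vtvcf aknhw lgrjp czsw wzibe
Hunk 3: at line 7 remove [rxwoh,secsb,vtvcf] add [bupj] -> 12 lines: bwsvq guxt yfg fjkiz hsb pfe ybmtc bupj aknhw lgrjp czsw wzibe
Hunk 4: at line 9 remove [lgrjp] add [uzj,lsb,nca] -> 14 lines: bwsvq guxt yfg fjkiz hsb pfe ybmtc bupj aknhw uzj lsb nca czsw wzibe
Hunk 5: at line 8 remove [uzj,lsb,nca] add [ugdpg,ies] -> 13 lines: bwsvq guxt yfg fjkiz hsb pfe ybmtc bupj aknhw ugdpg ies czsw wzibe
Hunk 6: at line 6 remove [ybmtc] add [eyq,bgx] -> 14 lines: bwsvq guxt yfg fjkiz hsb pfe eyq bgx bupj aknhw ugdpg ies czsw wzibe

Answer: bwsvq
guxt
yfg
fjkiz
hsb
pfe
eyq
bgx
bupj
aknhw
ugdpg
ies
czsw
wzibe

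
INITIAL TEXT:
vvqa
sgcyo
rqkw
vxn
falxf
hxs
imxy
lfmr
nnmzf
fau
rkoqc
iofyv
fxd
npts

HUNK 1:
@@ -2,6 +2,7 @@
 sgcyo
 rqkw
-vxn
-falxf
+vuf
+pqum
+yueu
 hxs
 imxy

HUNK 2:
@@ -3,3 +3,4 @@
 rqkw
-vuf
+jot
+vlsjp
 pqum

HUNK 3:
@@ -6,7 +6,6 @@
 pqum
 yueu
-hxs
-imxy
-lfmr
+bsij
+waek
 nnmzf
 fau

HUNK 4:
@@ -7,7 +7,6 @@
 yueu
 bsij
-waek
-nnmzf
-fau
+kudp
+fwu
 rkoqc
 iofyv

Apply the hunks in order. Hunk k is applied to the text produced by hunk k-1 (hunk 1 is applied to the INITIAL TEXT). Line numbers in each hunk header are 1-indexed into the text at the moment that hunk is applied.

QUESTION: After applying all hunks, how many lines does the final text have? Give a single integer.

Hunk 1: at line 2 remove [vxn,falxf] add [vuf,pqum,yueu] -> 15 lines: vvqa sgcyo rqkw vuf pqum yueu hxs imxy lfmr nnmzf fau rkoqc iofyv fxd npts
Hunk 2: at line 3 remove [vuf] add [jot,vlsjp] -> 16 lines: vvqa sgcyo rqkw jot vlsjp pqum yueu hxs imxy lfmr nnmzf fau rkoqc iofyv fxd npts
Hunk 3: at line 6 remove [hxs,imxy,lfmr] add [bsij,waek] -> 15 lines: vvqa sgcyo rqkw jot vlsjp pqum yueu bsij waek nnmzf fau rkoqc iofyv fxd npts
Hunk 4: at line 7 remove [waek,nnmzf,fau] add [kudp,fwu] -> 14 lines: vvqa sgcyo rqkw jot vlsjp pqum yueu bsij kudp fwu rkoqc iofyv fxd npts
Final line count: 14

Answer: 14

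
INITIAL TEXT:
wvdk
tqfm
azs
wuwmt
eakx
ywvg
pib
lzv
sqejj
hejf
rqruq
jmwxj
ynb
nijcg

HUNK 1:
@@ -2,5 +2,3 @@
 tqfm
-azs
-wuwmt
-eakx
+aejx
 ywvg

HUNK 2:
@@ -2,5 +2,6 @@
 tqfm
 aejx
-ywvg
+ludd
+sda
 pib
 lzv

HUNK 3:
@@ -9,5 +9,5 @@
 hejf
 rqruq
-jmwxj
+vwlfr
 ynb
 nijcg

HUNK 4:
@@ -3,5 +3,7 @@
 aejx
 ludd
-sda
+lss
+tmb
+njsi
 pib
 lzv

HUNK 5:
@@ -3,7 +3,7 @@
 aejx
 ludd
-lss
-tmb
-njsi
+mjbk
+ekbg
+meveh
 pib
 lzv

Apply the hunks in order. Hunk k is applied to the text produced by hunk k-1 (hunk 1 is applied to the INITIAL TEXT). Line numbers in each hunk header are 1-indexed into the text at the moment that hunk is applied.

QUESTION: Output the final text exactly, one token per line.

Answer: wvdk
tqfm
aejx
ludd
mjbk
ekbg
meveh
pib
lzv
sqejj
hejf
rqruq
vwlfr
ynb
nijcg

Derivation:
Hunk 1: at line 2 remove [azs,wuwmt,eakx] add [aejx] -> 12 lines: wvdk tqfm aejx ywvg pib lzv sqejj hejf rqruq jmwxj ynb nijcg
Hunk 2: at line 2 remove [ywvg] add [ludd,sda] -> 13 lines: wvdk tqfm aejx ludd sda pib lzv sqejj hejf rqruq jmwxj ynb nijcg
Hunk 3: at line 9 remove [jmwxj] add [vwlfr] -> 13 lines: wvdk tqfm aejx ludd sda pib lzv sqejj hejf rqruq vwlfr ynb nijcg
Hunk 4: at line 3 remove [sda] add [lss,tmb,njsi] -> 15 lines: wvdk tqfm aejx ludd lss tmb njsi pib lzv sqejj hejf rqruq vwlfr ynb nijcg
Hunk 5: at line 3 remove [lss,tmb,njsi] add [mjbk,ekbg,meveh] -> 15 lines: wvdk tqfm aejx ludd mjbk ekbg meveh pib lzv sqejj hejf rqruq vwlfr ynb nijcg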